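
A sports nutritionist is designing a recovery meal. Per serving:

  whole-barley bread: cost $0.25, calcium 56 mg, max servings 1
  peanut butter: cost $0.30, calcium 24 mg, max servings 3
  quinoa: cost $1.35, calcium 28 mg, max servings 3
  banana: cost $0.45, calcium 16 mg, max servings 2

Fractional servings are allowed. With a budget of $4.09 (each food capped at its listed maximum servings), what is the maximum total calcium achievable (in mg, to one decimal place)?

Calcium per dollar: whole-barley bread 224, peanut butter 80, banana 35.56, quinoa 20.74.
Take 1 serving of whole-barley bread: spends $0.25, +56.0 mg calcium (running total 56.0 mg).
Take 3 servings of peanut butter: spends $0.90, +72.0 mg calcium (running total 128.0 mg).
Take 2 servings of banana: spends $0.90, +32.0 mg calcium (running total 160.0 mg).
Take 1.511 servings of quinoa: spends $2.04, +42.3 mg calcium (running total 202.3 mg).
Filling greedily by calcium-per-dollar is optimal for one linear limit, giving 202.3 mg.

202.3 mg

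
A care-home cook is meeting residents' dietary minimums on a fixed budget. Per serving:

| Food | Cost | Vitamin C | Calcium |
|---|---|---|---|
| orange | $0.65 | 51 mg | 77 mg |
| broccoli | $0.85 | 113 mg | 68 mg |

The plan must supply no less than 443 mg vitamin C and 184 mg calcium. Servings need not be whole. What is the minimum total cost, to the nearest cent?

$3.33

This is a tiny linear program; its minimum lies at a vertex of the feasible set. List the vertices and price them.
orange only: max(443/51, 184/77) = 8.686 servings → $5.65.
broccoli only: max(443/113, 184/68) = 3.92 servings → $3.33.
orange + broccoli with both targets exact would need a negative amount; discard.
So the least-cost plan costs $3.33.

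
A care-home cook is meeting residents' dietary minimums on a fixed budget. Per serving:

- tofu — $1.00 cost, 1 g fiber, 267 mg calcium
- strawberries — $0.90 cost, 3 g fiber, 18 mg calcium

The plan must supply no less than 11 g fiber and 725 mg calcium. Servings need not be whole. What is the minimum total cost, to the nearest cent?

Minimising a linear cost over {fiber ≥ 11, calcium ≥ 725, servings ≥ 0} — the optimum is at a vertex, using one or two foods.
tofu only: max(11/1, 725/267) = 11 servings → $11.00.
strawberries only: max(11/3, 725/18) = 40.28 servings → $36.25.
tofu + strawberries with both tight: 2.525 servings and 2.825 servings → $5.07.
So the least-cost plan costs $5.07.

$5.07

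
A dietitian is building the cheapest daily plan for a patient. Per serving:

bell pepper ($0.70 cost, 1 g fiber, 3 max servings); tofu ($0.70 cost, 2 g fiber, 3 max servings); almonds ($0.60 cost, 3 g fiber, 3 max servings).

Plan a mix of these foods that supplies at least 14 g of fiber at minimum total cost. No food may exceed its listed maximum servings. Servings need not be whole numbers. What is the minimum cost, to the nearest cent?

Cost per g of fiber: almonds $0.2000, tofu $0.3500, bell pepper $0.7000.
Take 3 servings of almonds: +9.0 g fiber for $1.80 (total $1.80, still need 5.0 g).
Take 2.5 servings of tofu: +5.0 g fiber for $1.75 (total $3.55, still need 0.0 g).
Filling from the cheapest source first is optimal under one linear minimum: $3.55.

$3.55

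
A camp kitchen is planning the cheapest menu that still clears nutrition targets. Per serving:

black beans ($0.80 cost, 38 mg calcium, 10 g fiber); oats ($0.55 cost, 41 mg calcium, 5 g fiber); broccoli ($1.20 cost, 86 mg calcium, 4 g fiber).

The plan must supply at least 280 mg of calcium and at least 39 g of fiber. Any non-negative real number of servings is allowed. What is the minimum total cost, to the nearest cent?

$4.02

Compare the cost at each extreme point of the feasible region.
black beans only: max(280/38, 39/10) = 7.368 servings → $5.89.
oats only: max(280/41, 39/5) = 7.8 servings → $4.29.
broccoli only: max(280/86, 39/4) = 9.75 servings → $11.70.
black beans + oats with both tight: 0.9045 servings and 5.991 servings → $4.02.
black beans + broccoli with both tight: 3.155 servings and 1.862 servings → $4.76.
oats + broccoli: the both-tight solution has a negative serving — not a feasible corner.
Cheapest feasible corner: $4.02.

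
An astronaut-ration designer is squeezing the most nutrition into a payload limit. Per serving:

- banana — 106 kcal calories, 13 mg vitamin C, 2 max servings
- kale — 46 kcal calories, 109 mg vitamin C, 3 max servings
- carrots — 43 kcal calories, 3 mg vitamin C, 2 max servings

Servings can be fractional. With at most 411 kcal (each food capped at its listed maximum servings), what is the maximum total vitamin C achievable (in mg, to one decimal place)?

Vitamin C per kcal: kale 2.37, banana 0.1226, carrots 0.06977.
Take 3 servings of kale: uses 138 kcal, +327.0 mg vitamin C (running total 327.0 mg).
Take 2 servings of banana: uses 212 kcal, +26.0 mg vitamin C (running total 353.0 mg).
Take 1.419 servings of carrots: uses 61 kcal, +4.3 mg vitamin C (running total 357.3 mg).
Greedy by best ratio exhausts the calories allowance optimally: 357.3 mg.

357.3 mg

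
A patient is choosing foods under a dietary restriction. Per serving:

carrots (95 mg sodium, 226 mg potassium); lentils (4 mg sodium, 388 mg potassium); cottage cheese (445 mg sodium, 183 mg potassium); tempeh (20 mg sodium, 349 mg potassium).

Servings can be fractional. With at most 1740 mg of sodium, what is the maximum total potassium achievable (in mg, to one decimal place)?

168780.0 mg

Potassium per mg sodium: lentils 97, tempeh 17.45, carrots 2.379, cottage cheese 0.4112.
With no serving limits, spend the whole sodium allowance on lentils: 1740 mg / 4 mg × 388 mg = 168780.0 mg.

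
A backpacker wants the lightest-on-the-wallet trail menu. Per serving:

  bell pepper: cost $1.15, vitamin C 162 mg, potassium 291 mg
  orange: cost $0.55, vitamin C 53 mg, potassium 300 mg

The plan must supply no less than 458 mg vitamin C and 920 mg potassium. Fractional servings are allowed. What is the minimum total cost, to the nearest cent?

$3.33

With two linear requirements the optimum uses one or two foods; enumerate the corners.
bell pepper only: max(458/162, 920/291) = 3.162 servings → $3.64.
orange only: max(458/53, 920/300) = 8.642 servings → $4.75.
bell pepper + orange with both tight: 2.672 servings and 0.4751 servings → $3.33.
Cheapest feasible corner: $3.33.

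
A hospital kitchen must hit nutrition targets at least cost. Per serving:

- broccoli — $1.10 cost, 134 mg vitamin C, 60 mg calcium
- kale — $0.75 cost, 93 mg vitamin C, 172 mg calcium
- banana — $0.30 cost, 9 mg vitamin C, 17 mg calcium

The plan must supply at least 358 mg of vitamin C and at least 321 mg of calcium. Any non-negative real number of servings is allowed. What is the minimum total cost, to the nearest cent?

With two linear requirements the optimum uses one or two foods; enumerate the corners.
broccoli only: max(358/134, 321/60) = 5.35 servings → $5.88.
kale only: max(358/93, 321/172) = 3.849 servings → $2.89.
banana only: max(358/9, 321/17) = 39.78 servings → $11.93.
broccoli + kale with both tight: 1.816 servings and 1.233 servings → $2.92.
broccoli + banana with both tight: 1.839 servings and 12.39 servings → $5.74.
kale + banana with both targets exact would need a negative amount; discard.
Cheapest feasible corner: $2.89.

$2.89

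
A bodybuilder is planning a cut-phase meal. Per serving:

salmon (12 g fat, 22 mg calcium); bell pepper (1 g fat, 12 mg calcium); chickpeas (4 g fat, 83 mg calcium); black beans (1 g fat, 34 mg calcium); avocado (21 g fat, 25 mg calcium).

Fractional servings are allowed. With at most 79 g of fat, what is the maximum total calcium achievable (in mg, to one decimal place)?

2686.0 mg

Calcium per g fat: black beans 34, chickpeas 20.75, bell pepper 12, salmon 1.833, avocado 1.19.
With no serving limits, spend the whole fat allowance on black beans: 79 g / 1 g × 34 mg = 2686.0 mg.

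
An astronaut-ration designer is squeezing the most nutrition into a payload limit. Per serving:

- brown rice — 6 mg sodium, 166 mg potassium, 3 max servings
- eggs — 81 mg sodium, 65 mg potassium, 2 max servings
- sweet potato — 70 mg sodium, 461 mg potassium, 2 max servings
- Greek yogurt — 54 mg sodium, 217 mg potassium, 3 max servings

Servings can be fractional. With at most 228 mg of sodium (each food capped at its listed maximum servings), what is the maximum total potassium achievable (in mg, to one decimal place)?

Potassium per mg sodium: brown rice 27.67, sweet potato 6.586, Greek yogurt 4.019, eggs 0.8025.
Take 3 servings of brown rice: uses 18 mg sodium, +498.0 mg potassium (running total 498.0 mg).
Take 2 servings of sweet potato: uses 140 mg sodium, +922.0 mg potassium (running total 1420.0 mg).
Take 1.296 servings of Greek yogurt: uses 70 mg sodium, +281.3 mg potassium (running total 1701.3 mg).
Filling greedily by potassium-per-mg sodium is optimal for one linear limit, giving 1701.3 mg.

1701.3 mg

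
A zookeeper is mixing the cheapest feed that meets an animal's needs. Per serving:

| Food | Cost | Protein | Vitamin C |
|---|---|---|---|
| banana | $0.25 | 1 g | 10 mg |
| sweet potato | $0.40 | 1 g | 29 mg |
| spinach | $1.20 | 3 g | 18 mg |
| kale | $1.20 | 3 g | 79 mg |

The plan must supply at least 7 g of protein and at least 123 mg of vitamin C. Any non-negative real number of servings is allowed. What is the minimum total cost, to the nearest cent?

For a min-cost LP with two ≥-constraints, a basic feasible solution has at most two positive variables.
banana only: max(7/1, 123/10) = 12.3 servings → $3.08.
sweet potato only: max(7/1, 123/29) = 7 servings → $2.80.
spinach only: max(7/3, 123/18) = 6.833 servings → $8.20.
kale only: max(7/3, 123/79) = 2.333 servings → $2.80.
banana + sweet potato with both tight: 4.211 servings and 2.789 servings → $2.17.
banana + spinach: intersection lies outside the first quadrant.
banana + kale with both tight: 3.755 servings and 1.082 servings → $2.24.
sweet potato + spinach with both tight: 3.522 servings and 1.159 servings → $2.80.
sweet potato + kale: intersection lies outside the first quadrant.
spinach + kale with both tight: 1.005 servings and 1.328 servings → $2.80.
Cheapest feasible corner: $2.17.

$2.17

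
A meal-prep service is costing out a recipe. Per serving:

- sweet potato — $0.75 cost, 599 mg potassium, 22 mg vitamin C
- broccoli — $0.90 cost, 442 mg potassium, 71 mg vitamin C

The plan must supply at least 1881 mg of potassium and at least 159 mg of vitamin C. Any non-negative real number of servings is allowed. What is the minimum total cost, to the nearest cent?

$2.92

A basic optimal solution has at most two foods positive. Try each food alone and each pair with both targets met exactly.
sweet potato only: max(1881/599, 159/22) = 7.227 servings → $5.42.
broccoli only: max(1881/442, 159/71) = 4.256 servings → $3.83.
sweet potato + broccoli with both tight: 1.929 servings and 1.642 servings → $2.92.
Cheapest feasible corner: $2.92.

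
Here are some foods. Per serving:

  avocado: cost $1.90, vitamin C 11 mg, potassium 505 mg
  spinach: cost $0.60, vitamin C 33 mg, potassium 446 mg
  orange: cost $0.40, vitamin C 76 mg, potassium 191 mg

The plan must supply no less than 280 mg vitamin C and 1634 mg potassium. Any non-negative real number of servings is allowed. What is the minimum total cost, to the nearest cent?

The cheapest plan sits at a corner of the feasible region — with two constraints it uses at most two foods.
avocado only: max(280/11, 1634/505) = 25.45 servings → $48.36.
spinach only: max(280/33, 1634/446) = 8.485 servings → $5.09.
orange only: max(280/76, 1634/191) = 8.555 servings → $3.42.
avocado + spinach with both targets exact would need a negative amount; discard.
avocado + orange with both tight: 1.949 servings and 3.402 servings → $5.06.
spinach + orange with both tight: 2.562 servings and 2.572 servings → $2.57.
Cheapest feasible corner: $2.57.

$2.57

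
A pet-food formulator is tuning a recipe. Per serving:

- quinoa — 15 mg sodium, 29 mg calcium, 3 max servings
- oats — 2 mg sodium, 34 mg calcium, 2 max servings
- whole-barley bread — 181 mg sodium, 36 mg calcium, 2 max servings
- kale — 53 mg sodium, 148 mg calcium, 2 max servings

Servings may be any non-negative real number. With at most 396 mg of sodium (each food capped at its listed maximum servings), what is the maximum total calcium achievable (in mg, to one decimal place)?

Calcium per mg sodium: oats 17, kale 2.792, quinoa 1.933, whole-barley bread 0.1989.
Take 2 servings of oats: uses 4 mg sodium, +68.0 mg calcium (running total 68.0 mg).
Take 2 servings of kale: uses 106 mg sodium, +296.0 mg calcium (running total 364.0 mg).
Take 3 servings of quinoa: uses 45 mg sodium, +87.0 mg calcium (running total 451.0 mg).
Take 1.331 servings of whole-barley bread: uses 241 mg sodium, +47.9 mg calcium (running total 498.9 mg).
Greedy by best ratio exhausts the sodium allowance optimally: 498.9 mg.

498.9 mg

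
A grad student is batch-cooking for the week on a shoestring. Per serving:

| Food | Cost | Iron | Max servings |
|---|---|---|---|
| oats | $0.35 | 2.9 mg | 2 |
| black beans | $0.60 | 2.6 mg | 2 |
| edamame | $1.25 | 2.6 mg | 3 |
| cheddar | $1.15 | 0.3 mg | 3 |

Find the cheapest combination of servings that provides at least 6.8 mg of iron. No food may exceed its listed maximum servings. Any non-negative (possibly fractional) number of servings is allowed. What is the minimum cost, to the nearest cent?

$0.93

Cost per mg of iron: oats $0.1207, black beans $0.2308, edamame $0.4808, cheddar $3.8333.
Take 2 servings of oats: +5.8 mg iron for $0.70 (total $0.70, still need 1.0 mg).
Take 0.3846 servings of black beans: +1.0 mg iron for $0.23 (total $0.93, still need 0.0 mg).
Greedy by cheapest-per-mg is optimal for a single linear constraint, so the minimum cost is $0.93.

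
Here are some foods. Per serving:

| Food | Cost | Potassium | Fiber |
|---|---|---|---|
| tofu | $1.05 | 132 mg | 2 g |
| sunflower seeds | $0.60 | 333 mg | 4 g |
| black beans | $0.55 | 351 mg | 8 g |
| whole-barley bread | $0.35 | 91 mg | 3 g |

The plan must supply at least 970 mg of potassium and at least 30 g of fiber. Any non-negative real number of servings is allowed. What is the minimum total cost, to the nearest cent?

A basic optimal solution has at most two foods positive. Try each food alone and each pair with both targets met exactly.
tofu only: max(970/132, 30/2) = 15 servings → $15.75.
sunflower seeds only: max(970/333, 30/4) = 7.5 servings → $4.50.
black beans only: max(970/351, 30/8) = 3.75 servings → $2.06.
whole-barley bread only: max(970/91, 30/3) = 10.66 servings → $3.73.
tofu + sunflower seeds: intersection lies outside the first quadrant.
tofu + black beans with both targets exact would need a negative amount; discard.
tofu + whole-barley bread with both tight: 0.8411 servings and 9.439 servings → $4.19.
sunflower seeds + black beans with both targets exact would need a negative amount; discard.
sunflower seeds + whole-barley bread with both tight: 0.2835 servings and 9.622 servings → $3.54.
black beans + whole-barley bread with both tight: 0.5538 servings and 8.523 servings → $3.29.
The minimum over all feasible corners is $2.06.

$2.06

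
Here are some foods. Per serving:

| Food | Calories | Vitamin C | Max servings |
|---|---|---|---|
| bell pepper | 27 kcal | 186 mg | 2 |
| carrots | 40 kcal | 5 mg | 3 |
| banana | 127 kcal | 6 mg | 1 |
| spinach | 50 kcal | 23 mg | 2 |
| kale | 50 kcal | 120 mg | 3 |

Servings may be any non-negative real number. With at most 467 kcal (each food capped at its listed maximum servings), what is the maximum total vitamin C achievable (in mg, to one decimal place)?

Vitamin C per kcal: bell pepper 6.889, kale 2.4, spinach 0.46, carrots 0.125, banana 0.04724.
Take 2 servings of bell pepper: uses 54 kcal, +372.0 mg vitamin C (running total 372.0 mg).
Take 3 servings of kale: uses 150 kcal, +360.0 mg vitamin C (running total 732.0 mg).
Take 2 servings of spinach: uses 100 kcal, +46.0 mg vitamin C (running total 778.0 mg).
Take 3 servings of carrots: uses 120 kcal, +15.0 mg vitamin C (running total 793.0 mg).
Take 0.3386 servings of banana: uses 43 kcal, +2.0 mg vitamin C (running total 795.0 mg).
Greedy by best ratio exhausts the calories allowance optimally: 795.0 mg.

795.0 mg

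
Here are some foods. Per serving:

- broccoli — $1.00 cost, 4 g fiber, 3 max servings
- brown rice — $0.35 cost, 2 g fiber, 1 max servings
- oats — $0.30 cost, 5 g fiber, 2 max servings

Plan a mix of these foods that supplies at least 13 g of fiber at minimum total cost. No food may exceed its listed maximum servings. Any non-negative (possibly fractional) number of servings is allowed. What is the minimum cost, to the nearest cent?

$1.20

Cost per g of fiber: oats $0.0600, brown rice $0.1750, broccoli $0.2500.
Take 2 servings of oats: +10.0 g fiber for $0.60 (total $0.60, still need 3.0 g).
Take 1 serving of brown rice: +2.0 g fiber for $0.35 (total $0.95, still need 1.0 g).
Take 0.25 servings of broccoli: +1.0 g fiber for $0.25 (total $1.20, still need 0.0 g).
Filling from the cheapest source first is optimal under one linear minimum: $1.20.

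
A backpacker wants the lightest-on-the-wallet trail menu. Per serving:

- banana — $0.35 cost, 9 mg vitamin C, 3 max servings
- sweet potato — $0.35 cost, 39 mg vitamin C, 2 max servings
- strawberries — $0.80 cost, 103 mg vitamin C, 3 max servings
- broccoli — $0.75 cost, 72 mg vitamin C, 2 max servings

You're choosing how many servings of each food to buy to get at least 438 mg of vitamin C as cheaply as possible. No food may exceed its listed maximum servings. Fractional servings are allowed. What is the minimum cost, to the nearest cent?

Cost per mg of vitamin C: strawberries $0.0078, sweet potato $0.0090, broccoli $0.0104, banana $0.0389.
Take 3 servings of strawberries: +309.0 mg vitamin C for $2.40 (total $2.40, still need 129.0 mg).
Take 2 servings of sweet potato: +78.0 mg vitamin C for $0.70 (total $3.10, still need 51.0 mg).
Take 0.7083 servings of broccoli: +51.0 mg vitamin C for $0.53 (total $3.63, still need 0.0 mg).
Filling from the cheapest source first is optimal under one linear minimum: $3.63.

$3.63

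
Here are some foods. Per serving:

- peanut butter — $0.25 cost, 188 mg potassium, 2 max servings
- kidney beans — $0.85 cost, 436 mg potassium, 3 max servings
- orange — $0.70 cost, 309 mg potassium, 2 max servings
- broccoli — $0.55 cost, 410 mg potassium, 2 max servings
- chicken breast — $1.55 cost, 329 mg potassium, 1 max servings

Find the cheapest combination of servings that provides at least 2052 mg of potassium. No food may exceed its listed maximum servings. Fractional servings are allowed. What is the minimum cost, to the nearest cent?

$3.27

Cost per mg of potassium: peanut butter $0.0013, broccoli $0.0013, kidney beans $0.0019, orange $0.0023, chicken breast $0.0047.
Take 2 servings of peanut butter: +376.0 mg potassium for $0.50 (total $0.50, still need 1676.0 mg).
Take 2 servings of broccoli: +820.0 mg potassium for $1.10 (total $1.60, still need 856.0 mg).
Take 1.963 servings of kidney beans: +856.0 mg potassium for $1.67 (total $3.27, still need 0.0 mg).
Greedy by cheapest-per-mg is optimal for a single linear constraint, so the minimum cost is $3.27.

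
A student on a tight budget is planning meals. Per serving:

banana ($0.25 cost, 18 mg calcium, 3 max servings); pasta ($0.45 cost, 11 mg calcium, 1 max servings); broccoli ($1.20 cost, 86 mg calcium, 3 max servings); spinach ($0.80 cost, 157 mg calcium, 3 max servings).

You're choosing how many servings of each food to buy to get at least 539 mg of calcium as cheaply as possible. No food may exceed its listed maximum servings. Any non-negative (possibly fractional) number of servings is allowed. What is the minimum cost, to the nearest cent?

$3.35

Cost per mg of calcium: spinach $0.0051, banana $0.0139, broccoli $0.0140, pasta $0.0409.
Take 3 servings of spinach: +471.0 mg calcium for $2.40 (total $2.40, still need 68.0 mg).
Take 3 servings of banana: +54.0 mg calcium for $0.75 (total $3.15, still need 14.0 mg).
Take 0.1628 servings of broccoli: +14.0 mg calcium for $0.20 (total $3.35, still need 0.0 mg).
Filling from the cheapest source first is optimal under one linear minimum: $3.35.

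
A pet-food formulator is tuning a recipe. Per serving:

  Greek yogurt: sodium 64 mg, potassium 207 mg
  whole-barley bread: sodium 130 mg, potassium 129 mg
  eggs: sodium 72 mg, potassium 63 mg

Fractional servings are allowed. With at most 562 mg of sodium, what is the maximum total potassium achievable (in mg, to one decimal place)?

Potassium per mg sodium: Greek yogurt 3.234, whole-barley bread 0.9923, eggs 0.875.
With no serving limits, spend the whole sodium allowance on Greek yogurt: 562 mg / 64 mg × 207 mg = 1817.7 mg.

1817.7 mg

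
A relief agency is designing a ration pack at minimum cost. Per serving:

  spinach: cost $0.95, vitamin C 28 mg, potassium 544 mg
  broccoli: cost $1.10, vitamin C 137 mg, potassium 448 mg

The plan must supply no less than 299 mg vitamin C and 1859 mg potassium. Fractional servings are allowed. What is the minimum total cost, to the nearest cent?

For a min-cost LP with two ≥-constraints, a basic feasible solution has at most two positive variables.
spinach only: max(299/28, 1859/544) = 10.68 servings → $10.14.
broccoli only: max(299/137, 1859/448) = 4.15 servings → $4.56.
spinach + broccoli with both tight: 1.948 servings and 1.784 servings → $3.81.
The minimum over all feasible corners is $3.81.

$3.81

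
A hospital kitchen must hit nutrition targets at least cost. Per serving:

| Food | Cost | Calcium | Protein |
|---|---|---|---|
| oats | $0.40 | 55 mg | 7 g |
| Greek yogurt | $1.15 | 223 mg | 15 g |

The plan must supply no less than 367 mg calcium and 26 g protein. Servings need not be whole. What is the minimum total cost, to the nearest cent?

$1.94

This is a tiny linear program; its minimum lies at a vertex of the feasible set. List the vertices and price them.
oats only: max(367/55, 26/7) = 6.673 servings → $2.67.
Greek yogurt only: max(367/223, 26/15) = 1.733 servings → $1.99.
oats + Greek yogurt with both tight: 0.3981 servings and 1.548 servings → $1.94.
So the least-cost plan costs $1.94.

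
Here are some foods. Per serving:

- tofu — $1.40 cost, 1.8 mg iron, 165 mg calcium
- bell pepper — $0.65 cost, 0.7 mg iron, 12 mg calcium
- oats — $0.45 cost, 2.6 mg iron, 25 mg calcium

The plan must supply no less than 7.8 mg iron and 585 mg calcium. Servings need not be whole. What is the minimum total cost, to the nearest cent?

Two binding constraints pin down two serving amounts, so the optimal mix uses at most two foods. The candidates are each food alone (scaled to the tighter of iron/calcium) and each pair with both constraints tight.
tofu only: max(7.8/1.8, 585/165) = 4.333 servings → $6.07.
bell pepper only: max(7.8/0.7, 585/12) = 48.75 servings → $31.69.
oats only: max(7.8/2.6, 585/25) = 23.4 servings → $10.53.
tofu + bell pepper with both tight: 3.364 servings and 2.492 servings → $6.33.
tofu + oats with both tight: 3.453 servings and 0.6094 servings → $5.11.
bell pepper + oats: the both-tight solution has a negative serving — not a feasible corner.
So the least-cost plan costs $5.11.

$5.11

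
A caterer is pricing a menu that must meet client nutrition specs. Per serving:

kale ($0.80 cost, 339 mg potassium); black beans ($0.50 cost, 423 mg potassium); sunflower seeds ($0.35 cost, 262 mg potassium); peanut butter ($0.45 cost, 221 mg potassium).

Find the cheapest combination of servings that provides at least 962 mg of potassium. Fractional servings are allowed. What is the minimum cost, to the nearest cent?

Cost per mg of potassium: black beans $0.0012, sunflower seeds $0.0013, peanut butter $0.0020, kale $0.0024.
With no serving limits, use only black beans: 962 mg / 423 mg = 2.274 servings × $0.50 = $1.14.

$1.14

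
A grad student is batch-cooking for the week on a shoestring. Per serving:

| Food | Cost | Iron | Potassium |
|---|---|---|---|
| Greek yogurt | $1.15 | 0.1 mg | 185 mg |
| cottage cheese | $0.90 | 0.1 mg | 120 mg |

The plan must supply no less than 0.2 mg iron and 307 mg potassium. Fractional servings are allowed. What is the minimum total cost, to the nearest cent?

At the optimum either one food covers both requirements or two foods hit both targets exactly; no other combination can be cheaper.
Greek yogurt only: max(0.2/0.1, 307/185) = 2 servings → $2.30.
cottage cheese only: max(0.2/0.1, 307/120) = 2.558 servings → $2.30.
Greek yogurt + cottage cheese with both tight: 1.031 servings and 0.9692 servings → $2.06.
So the least-cost plan costs $2.06.

$2.06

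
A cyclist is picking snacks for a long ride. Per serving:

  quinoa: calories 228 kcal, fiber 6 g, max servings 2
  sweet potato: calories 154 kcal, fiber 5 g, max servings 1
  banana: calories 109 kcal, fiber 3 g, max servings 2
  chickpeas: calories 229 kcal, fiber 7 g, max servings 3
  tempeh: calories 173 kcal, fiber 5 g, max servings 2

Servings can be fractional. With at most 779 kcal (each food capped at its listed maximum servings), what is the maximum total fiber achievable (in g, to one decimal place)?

Fiber per kcal: sweet potato 0.03247, chickpeas 0.03057, tempeh 0.0289, banana 0.02752, quinoa 0.02632.
Take 1 serving of sweet potato: uses 154 kcal, +5.0 g fiber (running total 5.0 g).
Take 2.729 servings of chickpeas: uses 625 kcal, +19.1 g fiber (running total 24.1 g).
Filling greedily by fiber-per-kcal is optimal for one linear limit, giving 24.1 g.

24.1 g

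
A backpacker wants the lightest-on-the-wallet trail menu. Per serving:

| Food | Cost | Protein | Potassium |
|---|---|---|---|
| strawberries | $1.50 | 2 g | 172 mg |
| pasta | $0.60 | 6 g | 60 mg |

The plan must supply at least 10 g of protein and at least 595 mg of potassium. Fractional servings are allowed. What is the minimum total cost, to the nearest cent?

$5.23

Compare the cost at each extreme point of the feasible region.
strawberries only: max(10/2, 595/172) = 5 servings → $7.50.
pasta only: max(10/6, 595/60) = 9.917 servings → $5.95.
strawberries + pasta with both tight: 3.257 servings and 0.5811 servings → $5.23.
Cheapest feasible corner: $5.23.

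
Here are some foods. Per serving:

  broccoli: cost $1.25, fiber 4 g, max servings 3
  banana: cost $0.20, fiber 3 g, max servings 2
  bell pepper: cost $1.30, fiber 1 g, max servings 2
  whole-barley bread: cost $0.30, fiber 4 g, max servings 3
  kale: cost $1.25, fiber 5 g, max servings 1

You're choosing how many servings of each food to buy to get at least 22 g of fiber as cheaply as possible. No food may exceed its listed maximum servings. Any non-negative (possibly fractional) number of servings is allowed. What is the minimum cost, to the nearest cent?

$2.30

Cost per g of fiber: banana $0.0667, whole-barley bread $0.0750, kale $0.2500, broccoli $0.3125, bell pepper $1.3000.
Take 2 servings of banana: +6.0 g fiber for $0.40 (total $0.40, still need 16.0 g).
Take 3 servings of whole-barley bread: +12.0 g fiber for $0.90 (total $1.30, still need 4.0 g).
Take 0.8 servings of kale: +4.0 g fiber for $1.00 (total $2.30, still need 0.0 g).
Greedy by cheapest-per-g is optimal for a single linear constraint, so the minimum cost is $2.30.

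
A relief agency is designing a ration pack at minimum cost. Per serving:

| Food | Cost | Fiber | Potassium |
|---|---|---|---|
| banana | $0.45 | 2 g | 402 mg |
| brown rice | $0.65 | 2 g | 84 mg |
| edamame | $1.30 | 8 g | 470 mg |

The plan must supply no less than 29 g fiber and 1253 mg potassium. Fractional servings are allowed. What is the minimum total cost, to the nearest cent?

Two binding constraints pin down two serving amounts, so the optimal mix uses at most two foods. The candidates are each food alone (scaled to the tighter of fiber/potassium) and each pair with both constraints tight.
banana only: max(29/2, 1253/402) = 14.5 servings → $6.53.
brown rice only: max(29/2, 1253/84) = 14.92 servings → $9.70.
edamame only: max(29/8, 1253/470) = 3.625 servings → $4.71.
banana + brown rice with both tight: 0.1101 servings and 14.39 servings → $9.40.
banana + edamame with both targets exact would need a negative amount; discard.
brown rice + edamame with both tight: 13.46 servings and 0.2612 servings → $9.09.
The minimum over all feasible corners is $4.71.

$4.71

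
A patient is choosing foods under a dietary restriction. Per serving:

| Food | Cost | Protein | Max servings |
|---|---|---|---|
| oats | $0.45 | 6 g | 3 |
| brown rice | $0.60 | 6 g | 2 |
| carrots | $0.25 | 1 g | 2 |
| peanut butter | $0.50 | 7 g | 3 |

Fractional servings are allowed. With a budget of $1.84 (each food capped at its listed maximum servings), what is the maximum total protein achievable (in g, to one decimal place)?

25.5 g

Protein per dollar: peanut butter 14, oats 13.33, brown rice 10, carrots 4.
Take 3 servings of peanut butter: spends $1.50, +21.0 g protein (running total 21.0 g).
Take 0.7556 servings of oats: spends $0.34, +4.5 g protein (running total 25.5 g).
Greedy by best ratio exhausts the cost allowance optimally: 25.5 g.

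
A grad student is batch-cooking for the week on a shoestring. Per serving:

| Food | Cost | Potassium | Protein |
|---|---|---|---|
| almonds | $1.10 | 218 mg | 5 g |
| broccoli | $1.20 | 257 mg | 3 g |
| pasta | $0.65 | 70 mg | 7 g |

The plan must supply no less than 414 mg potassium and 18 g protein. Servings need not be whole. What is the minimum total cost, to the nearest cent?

This is a tiny linear program; its minimum lies at a vertex of the feasible set. List the vertices and price them.
almonds only: max(414/218, 18/5) = 3.6 servings → $3.96.
broccoli only: max(414/257, 18/3) = 6 servings → $7.20.
pasta only: max(414/70, 18/7) = 5.914 servings → $3.84.
almonds + broccoli with both targets exact would need a negative amount; discard.
almonds + pasta with both tight: 1.393 servings and 1.577 servings → $2.56.
broccoli + pasta with both tight: 1.031 servings and 2.13 servings → $2.62.
Cheapest feasible corner: $2.56.

$2.56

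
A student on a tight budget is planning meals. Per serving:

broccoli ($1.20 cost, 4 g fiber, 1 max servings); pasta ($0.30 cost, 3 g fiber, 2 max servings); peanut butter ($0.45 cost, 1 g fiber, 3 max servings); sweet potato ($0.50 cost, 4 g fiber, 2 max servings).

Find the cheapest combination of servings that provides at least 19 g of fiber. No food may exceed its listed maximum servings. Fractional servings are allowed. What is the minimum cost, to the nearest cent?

$3.25

Cost per g of fiber: pasta $0.1000, sweet potato $0.1250, broccoli $0.3000, peanut butter $0.4500.
Take 2 servings of pasta: +6.0 g fiber for $0.60 (total $0.60, still need 13.0 g).
Take 2 servings of sweet potato: +8.0 g fiber for $1.00 (total $1.60, still need 5.0 g).
Take 1 serving of broccoli: +4.0 g fiber for $1.20 (total $2.80, still need 1.0 g).
Take 1 serving of peanut butter: +1.0 g fiber for $0.45 (total $3.25, still need 0.0 g).
Filling from the cheapest source first is optimal under one linear minimum: $3.25.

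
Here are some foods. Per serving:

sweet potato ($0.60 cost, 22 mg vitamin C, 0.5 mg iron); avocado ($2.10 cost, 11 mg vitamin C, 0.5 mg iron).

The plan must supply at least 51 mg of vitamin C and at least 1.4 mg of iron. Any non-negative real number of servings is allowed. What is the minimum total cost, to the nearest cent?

$1.68

At the optimum either one food covers both requirements or two foods hit both targets exactly; no other combination can be cheaper.
sweet potato only: max(51/22, 1.4/0.5) = 2.8 servings → $1.68.
avocado only: max(51/11, 1.4/0.5) = 4.636 servings → $9.74.
sweet potato + avocado with both tight: 1.836 servings and 0.9636 servings → $3.13.
The minimum over all feasible corners is $1.68.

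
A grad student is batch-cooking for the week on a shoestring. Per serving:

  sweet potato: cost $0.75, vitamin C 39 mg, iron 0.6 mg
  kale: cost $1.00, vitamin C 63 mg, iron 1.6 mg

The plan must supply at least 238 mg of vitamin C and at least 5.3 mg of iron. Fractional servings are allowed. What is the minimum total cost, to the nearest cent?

sweet potato only: max(238/39, 5.3/0.6) = 8.833 servings → $6.62.
kale only: max(238/63, 5.3/1.6) = 3.778 servings → $3.78.
sweet potato + kale with both tight: 1.907 servings and 2.598 servings → $4.03.
So the least-cost plan costs $3.78.

$3.78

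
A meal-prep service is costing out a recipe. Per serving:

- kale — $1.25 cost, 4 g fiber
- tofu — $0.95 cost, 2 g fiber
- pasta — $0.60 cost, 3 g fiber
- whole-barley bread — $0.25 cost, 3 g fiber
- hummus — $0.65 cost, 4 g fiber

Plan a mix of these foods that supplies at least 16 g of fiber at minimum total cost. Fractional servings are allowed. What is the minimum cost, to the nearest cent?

Cost per g of fiber: whole-barley bread $0.0833, hummus $0.1625, pasta $0.2000, kale $0.3125, tofu $0.4750.
With no serving limits, use only whole-barley bread: 16 g / 3 g = 5.333 servings × $0.25 = $1.33.

$1.33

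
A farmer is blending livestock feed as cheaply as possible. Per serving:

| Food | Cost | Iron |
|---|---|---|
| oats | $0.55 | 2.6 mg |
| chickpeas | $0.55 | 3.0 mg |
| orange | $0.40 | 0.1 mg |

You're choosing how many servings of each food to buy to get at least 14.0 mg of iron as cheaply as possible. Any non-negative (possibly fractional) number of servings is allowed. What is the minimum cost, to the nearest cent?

Cost per mg of iron: chickpeas $0.1833, oats $0.2115, orange $4.0000.
With no serving limits, use only chickpeas: 14.0 mg / 3.0 mg = 4.667 servings × $0.55 = $2.57.

$2.57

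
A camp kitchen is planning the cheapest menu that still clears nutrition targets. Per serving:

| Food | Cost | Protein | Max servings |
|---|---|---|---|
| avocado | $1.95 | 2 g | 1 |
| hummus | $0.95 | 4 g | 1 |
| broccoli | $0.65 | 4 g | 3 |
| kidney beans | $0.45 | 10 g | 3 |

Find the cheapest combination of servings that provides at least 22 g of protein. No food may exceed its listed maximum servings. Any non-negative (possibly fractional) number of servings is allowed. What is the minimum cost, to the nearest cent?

$0.99

Cost per g of protein: kidney beans $0.0450, broccoli $0.1625, hummus $0.2375, avocado $0.9750.
Take 2.2 servings of kidney beans: +22.0 g protein for $0.99 (total $0.99, still need 0.0 g).
Greedy by cheapest-per-g is optimal for a single linear constraint, so the minimum cost is $0.99.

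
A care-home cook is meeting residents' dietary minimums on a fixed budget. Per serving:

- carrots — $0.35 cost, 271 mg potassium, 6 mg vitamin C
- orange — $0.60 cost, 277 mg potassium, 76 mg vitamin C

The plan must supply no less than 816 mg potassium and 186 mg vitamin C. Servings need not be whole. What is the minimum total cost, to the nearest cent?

For a min-cost LP with two ≥-constraints, a basic feasible solution has at most two positive variables.
carrots only: max(816/271, 186/6) = 31 servings → $10.85.
orange only: max(816/277, 186/76) = 2.946 servings → $1.77.
carrots + orange with both tight: 0.5542 servings and 2.404 servings → $1.64.
The minimum over all feasible corners is $1.64.

$1.64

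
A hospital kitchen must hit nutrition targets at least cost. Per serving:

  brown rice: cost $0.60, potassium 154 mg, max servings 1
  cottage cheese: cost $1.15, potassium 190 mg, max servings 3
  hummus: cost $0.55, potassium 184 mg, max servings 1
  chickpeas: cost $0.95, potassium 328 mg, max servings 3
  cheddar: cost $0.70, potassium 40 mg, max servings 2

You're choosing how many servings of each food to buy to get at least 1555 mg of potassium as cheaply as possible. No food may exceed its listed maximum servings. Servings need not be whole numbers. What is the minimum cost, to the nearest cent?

Cost per mg of potassium: chickpeas $0.0029, hummus $0.0030, brown rice $0.0039, cottage cheese $0.0061, cheddar $0.0175.
Take 3 servings of chickpeas: +984.0 mg potassium for $2.85 (total $2.85, still need 571.0 mg).
Take 1 serving of hummus: +184.0 mg potassium for $0.55 (total $3.40, still need 387.0 mg).
Take 1 serving of brown rice: +154.0 mg potassium for $0.60 (total $4.00, still need 233.0 mg).
Take 1.226 servings of cottage cheese: +233.0 mg potassium for $1.41 (total $5.41, still need 0.0 mg).
Filling from the cheapest source first is optimal under one linear minimum: $5.41.

$5.41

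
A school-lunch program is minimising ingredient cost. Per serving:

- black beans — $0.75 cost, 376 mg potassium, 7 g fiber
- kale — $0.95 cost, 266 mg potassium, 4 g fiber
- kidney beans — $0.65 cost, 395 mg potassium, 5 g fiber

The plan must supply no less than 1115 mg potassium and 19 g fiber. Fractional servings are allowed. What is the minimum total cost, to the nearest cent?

$2.12

black beans only: max(1115/376, 19/7) = 2.965 servings → $2.22.
kale only: max(1115/266, 19/4) = 4.75 servings → $4.51.
kidney beans only: max(1115/395, 19/5) = 3.8 servings → $2.47.
black beans + kale with both tight: 1.659 servings and 1.846 servings → $3.00.
black beans + kidney beans with both tight: 2.181 servings and 0.7469 servings → $2.12.
kale + kidney beans with both targets exact would need a negative amount; discard.
The minimum over all feasible corners is $2.12.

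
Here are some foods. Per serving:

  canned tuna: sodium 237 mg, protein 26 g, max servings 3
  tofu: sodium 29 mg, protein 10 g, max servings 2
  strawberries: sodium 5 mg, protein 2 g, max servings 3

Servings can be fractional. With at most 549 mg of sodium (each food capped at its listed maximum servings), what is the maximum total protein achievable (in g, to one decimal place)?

Protein per mg sodium: strawberries 0.4, tofu 0.3448, canned tuna 0.1097.
Take 3 servings of strawberries: uses 15 mg sodium, +6.0 g protein (running total 6.0 g).
Take 2 servings of tofu: uses 58 mg sodium, +20.0 g protein (running total 26.0 g).
Take 2.008 servings of canned tuna: uses 476 mg sodium, +52.2 g protein (running total 78.2 g).
Greedy by best ratio exhausts the sodium allowance optimally: 78.2 g.

78.2 g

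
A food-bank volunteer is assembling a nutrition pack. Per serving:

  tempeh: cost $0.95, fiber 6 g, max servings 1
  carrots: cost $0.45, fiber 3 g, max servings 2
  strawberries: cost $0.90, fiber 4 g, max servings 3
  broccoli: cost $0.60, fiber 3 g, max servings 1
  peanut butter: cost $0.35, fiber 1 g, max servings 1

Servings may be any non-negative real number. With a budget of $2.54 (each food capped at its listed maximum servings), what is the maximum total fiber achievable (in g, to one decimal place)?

Fiber per dollar: carrots 6.667, tempeh 6.316, broccoli 5, strawberries 4.444, peanut butter 2.857.
Take 2 servings of carrots: spends $0.90, +6.0 g fiber (running total 6.0 g).
Take 1 serving of tempeh: spends $0.95, +6.0 g fiber (running total 12.0 g).
Take 1 serving of broccoli: spends $0.60, +3.0 g fiber (running total 15.0 g).
Take 0.1 servings of strawberries: spends $0.09, +0.4 g fiber (running total 15.4 g).
Filling greedily by fiber-per-dollar is optimal for one linear limit, giving 15.4 g.

15.4 g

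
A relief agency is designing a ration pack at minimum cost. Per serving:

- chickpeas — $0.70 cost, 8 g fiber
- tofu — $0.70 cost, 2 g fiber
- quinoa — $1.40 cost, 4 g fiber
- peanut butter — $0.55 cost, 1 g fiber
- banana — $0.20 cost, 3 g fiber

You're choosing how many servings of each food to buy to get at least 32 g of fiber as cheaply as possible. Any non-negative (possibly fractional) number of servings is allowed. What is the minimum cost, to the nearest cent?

Cost per g of fiber: banana $0.0667, chickpeas $0.0875, tofu $0.3500, quinoa $0.3500, peanut butter $0.5500.
With no serving limits, use only banana: 32 g / 3 g = 10.67 servings × $0.20 = $2.13.

$2.13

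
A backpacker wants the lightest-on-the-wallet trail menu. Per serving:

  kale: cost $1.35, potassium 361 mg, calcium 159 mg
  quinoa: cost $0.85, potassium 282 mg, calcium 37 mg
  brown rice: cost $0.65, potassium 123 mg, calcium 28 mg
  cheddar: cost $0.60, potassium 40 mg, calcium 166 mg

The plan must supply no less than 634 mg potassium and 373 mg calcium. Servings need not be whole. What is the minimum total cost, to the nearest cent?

$2.66

At the optimum either one food covers both requirements or two foods hit both targets exactly; no other combination can be cheaper.
kale only: max(634/361, 373/159) = 2.346 servings → $3.17.
quinoa only: max(634/282, 373/37) = 10.08 servings → $8.57.
brown rice only: max(634/123, 373/28) = 13.32 servings → $8.66.
cheddar only: max(634/40, 373/166) = 15.85 servings → $9.51.
kale + quinoa: the both-tight solution has a negative serving — not a feasible corner.
kale + brown rice: the both-tight solution has a negative serving — not a feasible corner.
kale + cheddar with both tight: 1.686 servings and 0.6319 servings → $2.66.
quinoa + brown rice: intersection lies outside the first quadrant.
quinoa + cheddar with both tight: 1.992 servings and 1.803 servings → $2.78.
brown rice + cheddar with both tight: 4.68 servings and 1.458 servings → $3.92.
So the least-cost plan costs $2.66.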